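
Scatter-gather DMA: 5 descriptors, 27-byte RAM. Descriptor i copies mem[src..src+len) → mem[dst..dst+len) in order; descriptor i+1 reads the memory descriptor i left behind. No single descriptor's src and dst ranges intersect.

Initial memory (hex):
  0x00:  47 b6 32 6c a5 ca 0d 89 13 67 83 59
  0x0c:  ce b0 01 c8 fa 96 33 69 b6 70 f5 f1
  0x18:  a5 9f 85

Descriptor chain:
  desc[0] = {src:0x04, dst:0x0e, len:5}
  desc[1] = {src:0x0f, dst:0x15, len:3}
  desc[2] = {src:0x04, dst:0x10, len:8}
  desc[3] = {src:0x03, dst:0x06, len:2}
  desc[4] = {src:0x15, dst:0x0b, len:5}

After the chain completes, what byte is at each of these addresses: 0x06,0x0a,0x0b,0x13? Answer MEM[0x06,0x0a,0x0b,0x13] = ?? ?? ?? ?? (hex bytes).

MEM[0x06,0x0a,0x0b,0x13] = 6c 83 67 89

D0: mem[0x0e..0x12] <- [a5 ca 0d 89 13]
D1: mem[0x15..0x17] <- [ca 0d 89]
D2: mem[0x10..0x17] <- [a5 ca 0d 89 13 67 83 59]
D3: mem[0x06..0x07] <- [6c a5]
D4: mem[0x0b..0x0f] <- [67 83 59 a5 9f]
query mem[0x06]=0x6c, mem[0x0a]=0x83, mem[0x0b]=0x67, mem[0x13]=0x89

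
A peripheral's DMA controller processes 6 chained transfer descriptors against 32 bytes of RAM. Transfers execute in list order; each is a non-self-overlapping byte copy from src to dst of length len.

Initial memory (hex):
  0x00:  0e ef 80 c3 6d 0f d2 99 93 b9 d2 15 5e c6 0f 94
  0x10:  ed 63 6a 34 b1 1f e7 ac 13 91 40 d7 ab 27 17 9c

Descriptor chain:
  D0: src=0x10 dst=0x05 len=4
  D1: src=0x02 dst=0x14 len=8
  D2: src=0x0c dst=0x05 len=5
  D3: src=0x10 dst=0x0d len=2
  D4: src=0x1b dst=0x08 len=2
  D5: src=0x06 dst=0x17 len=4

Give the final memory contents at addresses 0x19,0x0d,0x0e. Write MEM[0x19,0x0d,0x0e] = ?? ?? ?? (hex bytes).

MEM[0x19,0x0d,0x0e] = b9 ed 63

#0 dst[0x05+4] := {0xed,0x63,0x6a,0x34}
#1 dst[0x14+8] := {0x80,0xc3,0x6d,0xed,0x63,0x6a,0x34,0xb9}
#2 dst[0x05+5] := {0x5e,0xc6,0x0f,0x94,0xed}
#3 dst[0x0d+2] := {0xed,0x63}
#4 dst[0x08+2] := {0xb9,0xab}
#5 dst[0x17+4] := {0xc6,0x0f,0xb9,0xab}
query mem[0x19]=0xb9, mem[0x0d]=0xed, mem[0x0e]=0x63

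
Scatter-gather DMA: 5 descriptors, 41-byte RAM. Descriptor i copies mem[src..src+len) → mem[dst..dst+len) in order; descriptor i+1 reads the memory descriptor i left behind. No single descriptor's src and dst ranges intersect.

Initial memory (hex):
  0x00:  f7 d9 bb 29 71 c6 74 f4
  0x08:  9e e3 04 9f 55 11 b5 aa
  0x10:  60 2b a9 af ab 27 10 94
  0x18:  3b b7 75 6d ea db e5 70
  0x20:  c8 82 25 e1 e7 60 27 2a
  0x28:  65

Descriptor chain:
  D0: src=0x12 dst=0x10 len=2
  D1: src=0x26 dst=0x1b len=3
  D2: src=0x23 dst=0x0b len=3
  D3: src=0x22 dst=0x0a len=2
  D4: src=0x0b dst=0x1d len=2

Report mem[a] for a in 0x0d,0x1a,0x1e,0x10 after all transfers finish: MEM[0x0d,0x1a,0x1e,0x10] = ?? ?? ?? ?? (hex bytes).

MEM[0x0d,0x1a,0x1e,0x10] = 60 75 e7 a9

[0] 0x12->0x10 len=2 : a9 af
[1] 0x26->0x1b len=3 : 27 2a 65
[2] 0x23->0x0b len=3 : e1 e7 60
[3] 0x22->0x0a len=2 : 25 e1
[4] 0x0b->0x1d len=2 : e1 e7
query mem[0x0d]=0x60, mem[0x1a]=0x75, mem[0x1e]=0xe7, mem[0x10]=0xa9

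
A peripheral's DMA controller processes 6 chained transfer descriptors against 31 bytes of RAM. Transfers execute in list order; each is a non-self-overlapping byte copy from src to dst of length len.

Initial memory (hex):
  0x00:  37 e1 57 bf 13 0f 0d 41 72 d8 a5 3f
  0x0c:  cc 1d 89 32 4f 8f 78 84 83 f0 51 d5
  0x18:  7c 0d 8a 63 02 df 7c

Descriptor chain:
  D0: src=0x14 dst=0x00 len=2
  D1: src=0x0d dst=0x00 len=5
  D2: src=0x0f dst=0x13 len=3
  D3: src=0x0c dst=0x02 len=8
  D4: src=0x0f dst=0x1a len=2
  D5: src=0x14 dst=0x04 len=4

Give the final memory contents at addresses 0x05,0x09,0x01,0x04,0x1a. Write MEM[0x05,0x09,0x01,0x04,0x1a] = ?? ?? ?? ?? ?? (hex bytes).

[0] 0x14->0x00 len=2 : 83 f0
[1] 0x0d->0x00 len=5 : 1d 89 32 4f 8f
[2] 0x0f->0x13 len=3 : 32 4f 8f
[3] 0x0c->0x02 len=8 : cc 1d 89 32 4f 8f 78 32
[4] 0x0f->0x1a len=2 : 32 4f
[5] 0x14->0x04 len=4 : 4f 8f 51 d5
query mem[0x05]=0x8f, mem[0x09]=0x32, mem[0x01]=0x89, mem[0x04]=0x4f, mem[0x1a]=0x32

MEM[0x05,0x09,0x01,0x04,0x1a] = 8f 32 89 4f 32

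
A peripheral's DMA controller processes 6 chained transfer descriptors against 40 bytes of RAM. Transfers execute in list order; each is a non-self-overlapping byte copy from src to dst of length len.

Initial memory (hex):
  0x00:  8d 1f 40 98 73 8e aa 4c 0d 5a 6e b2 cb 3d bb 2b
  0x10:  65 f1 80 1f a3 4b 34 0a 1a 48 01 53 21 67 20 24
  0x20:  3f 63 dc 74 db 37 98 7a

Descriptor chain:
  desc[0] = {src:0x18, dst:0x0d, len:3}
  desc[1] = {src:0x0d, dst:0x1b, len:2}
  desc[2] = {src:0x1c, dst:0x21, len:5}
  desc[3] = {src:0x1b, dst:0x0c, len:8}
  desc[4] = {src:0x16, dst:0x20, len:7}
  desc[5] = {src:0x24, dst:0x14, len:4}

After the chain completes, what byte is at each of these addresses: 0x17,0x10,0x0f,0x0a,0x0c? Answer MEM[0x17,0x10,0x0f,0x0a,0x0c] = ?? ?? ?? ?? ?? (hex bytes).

MEM[0x17,0x10,0x0f,0x0a,0x0c] = 7a 24 20 6e 1a

  after D0: wrote 3B at 0x0d = 1a4801
  after D1: wrote 2B at 0x1b = 1a48
  after D2: wrote 5B at 0x21 = 486720243f
  after D3: wrote 8B at 0x0c = 1a486720243f4867
  after D4: wrote 7B at 0x20 = 340a1a48011a48
  after D5: wrote 4B at 0x14 = 011a487a
query mem[0x17]=0x7a, mem[0x10]=0x24, mem[0x0f]=0x20, mem[0x0a]=0x6e, mem[0x0c]=0x1a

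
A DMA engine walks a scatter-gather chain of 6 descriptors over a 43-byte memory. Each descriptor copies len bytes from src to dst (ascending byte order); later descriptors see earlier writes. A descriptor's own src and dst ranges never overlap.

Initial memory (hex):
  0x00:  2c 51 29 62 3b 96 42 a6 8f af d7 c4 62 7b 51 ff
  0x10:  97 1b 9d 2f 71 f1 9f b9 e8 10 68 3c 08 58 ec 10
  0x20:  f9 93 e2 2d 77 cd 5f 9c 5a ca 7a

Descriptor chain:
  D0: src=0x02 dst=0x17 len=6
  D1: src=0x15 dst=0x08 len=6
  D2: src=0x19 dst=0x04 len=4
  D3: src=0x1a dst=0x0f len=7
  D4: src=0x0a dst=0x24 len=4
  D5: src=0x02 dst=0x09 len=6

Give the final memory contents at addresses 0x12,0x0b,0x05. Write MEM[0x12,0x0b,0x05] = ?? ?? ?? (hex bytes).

#0 dst[0x17+6] := {0x29,0x62,0x3b,0x96,0x42,0xa6}
#1 dst[0x08+6] := {0xf1,0x9f,0x29,0x62,0x3b,0x96}
#2 dst[0x04+4] := {0x3b,0x96,0x42,0xa6}
#3 dst[0x0f+7] := {0x96,0x42,0xa6,0x58,0xec,0x10,0xf9}
#4 dst[0x24+4] := {0x29,0x62,0x3b,0x96}
#5 dst[0x09+6] := {0x29,0x62,0x3b,0x96,0x42,0xa6}
query mem[0x12]=0x58, mem[0x0b]=0x3b, mem[0x05]=0x96

MEM[0x12,0x0b,0x05] = 58 3b 96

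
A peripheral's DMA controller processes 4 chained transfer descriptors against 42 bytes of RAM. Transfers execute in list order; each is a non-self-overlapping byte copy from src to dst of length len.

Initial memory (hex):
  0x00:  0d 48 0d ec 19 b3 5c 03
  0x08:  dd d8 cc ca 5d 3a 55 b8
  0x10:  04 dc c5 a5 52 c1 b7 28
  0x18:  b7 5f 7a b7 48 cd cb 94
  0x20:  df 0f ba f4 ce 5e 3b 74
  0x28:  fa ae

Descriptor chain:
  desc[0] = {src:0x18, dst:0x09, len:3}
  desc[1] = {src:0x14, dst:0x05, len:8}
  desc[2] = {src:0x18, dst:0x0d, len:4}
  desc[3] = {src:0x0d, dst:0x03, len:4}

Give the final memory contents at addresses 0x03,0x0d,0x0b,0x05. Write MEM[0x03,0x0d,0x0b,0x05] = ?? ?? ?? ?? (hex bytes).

MEM[0x03,0x0d,0x0b,0x05] = b7 b7 7a 7a

  after D0: wrote 3B at 0x09 = b75f7a
  after D1: wrote 8B at 0x05 = 52c1b728b75f7ab7
  after D2: wrote 4B at 0x0d = b75f7ab7
  after D3: wrote 4B at 0x03 = b75f7ab7
query mem[0x03]=0xb7, mem[0x0d]=0xb7, mem[0x0b]=0x7a, mem[0x05]=0x7a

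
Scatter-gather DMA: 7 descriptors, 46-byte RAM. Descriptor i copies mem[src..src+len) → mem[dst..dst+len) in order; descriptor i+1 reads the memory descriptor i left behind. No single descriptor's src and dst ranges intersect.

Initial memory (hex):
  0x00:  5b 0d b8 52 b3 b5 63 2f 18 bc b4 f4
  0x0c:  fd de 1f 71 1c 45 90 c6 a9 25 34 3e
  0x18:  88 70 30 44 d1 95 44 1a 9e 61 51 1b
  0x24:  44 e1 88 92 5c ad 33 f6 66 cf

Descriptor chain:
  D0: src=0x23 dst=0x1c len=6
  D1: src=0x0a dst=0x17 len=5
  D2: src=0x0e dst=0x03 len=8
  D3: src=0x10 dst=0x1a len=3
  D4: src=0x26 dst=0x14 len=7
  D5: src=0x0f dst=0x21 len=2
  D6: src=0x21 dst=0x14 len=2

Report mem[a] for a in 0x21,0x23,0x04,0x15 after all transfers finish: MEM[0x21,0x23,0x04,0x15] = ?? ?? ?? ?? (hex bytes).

MEM[0x21,0x23,0x04,0x15] = 71 1b 71 1c

D0: mem[0x1c..0x21] <- [1b 44 e1 88 92 5c]
D1: mem[0x17..0x1b] <- [b4 f4 fd de 1f]
D2: mem[0x03..0x0a] <- [1f 71 1c 45 90 c6 a9 25]
D3: mem[0x1a..0x1c] <- [1c 45 90]
D4: mem[0x14..0x1a] <- [88 92 5c ad 33 f6 66]
D5: mem[0x21..0x22] <- [71 1c]
D6: mem[0x14..0x15] <- [71 1c]
query mem[0x21]=0x71, mem[0x23]=0x1b, mem[0x04]=0x71, mem[0x15]=0x1c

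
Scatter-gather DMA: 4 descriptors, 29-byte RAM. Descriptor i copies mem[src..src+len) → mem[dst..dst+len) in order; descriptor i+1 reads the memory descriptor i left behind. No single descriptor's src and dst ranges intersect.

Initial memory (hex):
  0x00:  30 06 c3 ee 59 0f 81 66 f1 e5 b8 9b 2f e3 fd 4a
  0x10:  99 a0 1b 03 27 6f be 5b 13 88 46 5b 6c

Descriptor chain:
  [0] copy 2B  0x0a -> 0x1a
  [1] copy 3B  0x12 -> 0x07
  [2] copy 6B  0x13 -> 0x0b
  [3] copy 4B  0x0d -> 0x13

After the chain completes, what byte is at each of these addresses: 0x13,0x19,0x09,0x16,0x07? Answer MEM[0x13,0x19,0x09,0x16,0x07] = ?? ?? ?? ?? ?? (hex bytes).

D0: mem[0x1a..0x1b] <- [b8 9b]
D1: mem[0x07..0x09] <- [1b 03 27]
D2: mem[0x0b..0x10] <- [03 27 6f be 5b 13]
D3: mem[0x13..0x16] <- [6f be 5b 13]
query mem[0x13]=0x6f, mem[0x19]=0x88, mem[0x09]=0x27, mem[0x16]=0x13, mem[0x07]=0x1b

MEM[0x13,0x19,0x09,0x16,0x07] = 6f 88 27 13 1b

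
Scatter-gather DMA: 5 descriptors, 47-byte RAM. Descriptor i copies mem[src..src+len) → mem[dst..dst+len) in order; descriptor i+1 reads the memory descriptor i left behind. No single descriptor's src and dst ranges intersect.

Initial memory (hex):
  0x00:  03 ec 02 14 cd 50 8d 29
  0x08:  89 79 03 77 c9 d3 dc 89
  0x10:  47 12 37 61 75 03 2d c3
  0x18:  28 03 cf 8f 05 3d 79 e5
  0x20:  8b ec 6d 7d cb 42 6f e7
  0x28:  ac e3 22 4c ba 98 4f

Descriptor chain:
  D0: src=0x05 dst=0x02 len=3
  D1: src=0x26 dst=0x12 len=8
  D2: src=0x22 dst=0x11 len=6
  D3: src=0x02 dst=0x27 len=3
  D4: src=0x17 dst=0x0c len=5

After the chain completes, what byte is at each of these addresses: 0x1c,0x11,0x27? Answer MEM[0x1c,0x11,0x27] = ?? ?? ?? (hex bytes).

#0 dst[0x02+3] := {0x50,0x8d,0x29}
#1 dst[0x12+8] := {0x6f,0xe7,0xac,0xe3,0x22,0x4c,0xba,0x98}
#2 dst[0x11+6] := {0x6d,0x7d,0xcb,0x42,0x6f,0xe7}
#3 dst[0x27+3] := {0x50,0x8d,0x29}
#4 dst[0x0c+5] := {0x4c,0xba,0x98,0xcf,0x8f}
query mem[0x1c]=0x05, mem[0x11]=0x6d, mem[0x27]=0x50

MEM[0x1c,0x11,0x27] = 05 6d 50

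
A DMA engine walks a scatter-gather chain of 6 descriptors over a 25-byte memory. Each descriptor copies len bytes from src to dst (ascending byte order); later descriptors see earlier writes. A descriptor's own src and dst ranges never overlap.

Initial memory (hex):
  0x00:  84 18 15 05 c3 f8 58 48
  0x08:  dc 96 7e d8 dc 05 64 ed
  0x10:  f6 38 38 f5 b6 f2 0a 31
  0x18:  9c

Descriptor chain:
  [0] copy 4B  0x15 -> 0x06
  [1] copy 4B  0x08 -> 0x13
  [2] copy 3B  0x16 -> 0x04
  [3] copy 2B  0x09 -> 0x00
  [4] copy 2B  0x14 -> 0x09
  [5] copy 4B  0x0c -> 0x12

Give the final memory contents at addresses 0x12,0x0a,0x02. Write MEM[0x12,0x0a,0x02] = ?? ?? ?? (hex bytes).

[0] 0x15->0x06 len=4 : f2 0a 31 9c
[1] 0x08->0x13 len=4 : 31 9c 7e d8
[2] 0x16->0x04 len=3 : d8 31 9c
[3] 0x09->0x00 len=2 : 9c 7e
[4] 0x14->0x09 len=2 : 9c 7e
[5] 0x0c->0x12 len=4 : dc 05 64 ed
query mem[0x12]=0xdc, mem[0x0a]=0x7e, mem[0x02]=0x15

MEM[0x12,0x0a,0x02] = dc 7e 15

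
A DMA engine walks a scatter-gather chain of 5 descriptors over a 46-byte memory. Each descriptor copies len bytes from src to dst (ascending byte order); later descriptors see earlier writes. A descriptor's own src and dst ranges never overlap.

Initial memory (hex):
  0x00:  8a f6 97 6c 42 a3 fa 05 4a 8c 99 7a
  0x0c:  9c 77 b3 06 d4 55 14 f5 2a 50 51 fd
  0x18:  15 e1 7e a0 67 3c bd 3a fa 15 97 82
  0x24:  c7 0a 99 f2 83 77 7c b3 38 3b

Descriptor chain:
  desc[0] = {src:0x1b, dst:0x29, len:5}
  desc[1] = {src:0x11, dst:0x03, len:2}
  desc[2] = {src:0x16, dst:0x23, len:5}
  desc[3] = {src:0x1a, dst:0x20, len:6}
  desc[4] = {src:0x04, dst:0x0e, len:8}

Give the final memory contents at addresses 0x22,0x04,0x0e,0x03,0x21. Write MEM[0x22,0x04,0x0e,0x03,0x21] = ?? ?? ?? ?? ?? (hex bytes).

MEM[0x22,0x04,0x0e,0x03,0x21] = 67 14 14 55 a0

[0] 0x1b->0x29 len=5 : a0 67 3c bd 3a
[1] 0x11->0x03 len=2 : 55 14
[2] 0x16->0x23 len=5 : 51 fd 15 e1 7e
[3] 0x1a->0x20 len=6 : 7e a0 67 3c bd 3a
[4] 0x04->0x0e len=8 : 14 a3 fa 05 4a 8c 99 7a
query mem[0x22]=0x67, mem[0x04]=0x14, mem[0x0e]=0x14, mem[0x03]=0x55, mem[0x21]=0xa0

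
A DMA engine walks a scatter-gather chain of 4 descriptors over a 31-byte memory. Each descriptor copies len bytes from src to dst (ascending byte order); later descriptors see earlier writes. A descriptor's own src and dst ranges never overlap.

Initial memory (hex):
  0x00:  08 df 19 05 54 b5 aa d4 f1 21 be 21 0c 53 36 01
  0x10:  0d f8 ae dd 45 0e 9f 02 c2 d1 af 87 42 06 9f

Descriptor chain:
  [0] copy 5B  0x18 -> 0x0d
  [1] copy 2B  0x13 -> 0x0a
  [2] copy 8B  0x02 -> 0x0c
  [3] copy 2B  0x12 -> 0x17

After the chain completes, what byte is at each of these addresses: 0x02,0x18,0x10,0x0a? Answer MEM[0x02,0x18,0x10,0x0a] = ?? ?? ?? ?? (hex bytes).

MEM[0x02,0x18,0x10,0x0a] = 19 21 aa dd

[0] 0x18->0x0d len=5 : c2 d1 af 87 42
[1] 0x13->0x0a len=2 : dd 45
[2] 0x02->0x0c len=8 : 19 05 54 b5 aa d4 f1 21
[3] 0x12->0x17 len=2 : f1 21
query mem[0x02]=0x19, mem[0x18]=0x21, mem[0x10]=0xaa, mem[0x0a]=0xdd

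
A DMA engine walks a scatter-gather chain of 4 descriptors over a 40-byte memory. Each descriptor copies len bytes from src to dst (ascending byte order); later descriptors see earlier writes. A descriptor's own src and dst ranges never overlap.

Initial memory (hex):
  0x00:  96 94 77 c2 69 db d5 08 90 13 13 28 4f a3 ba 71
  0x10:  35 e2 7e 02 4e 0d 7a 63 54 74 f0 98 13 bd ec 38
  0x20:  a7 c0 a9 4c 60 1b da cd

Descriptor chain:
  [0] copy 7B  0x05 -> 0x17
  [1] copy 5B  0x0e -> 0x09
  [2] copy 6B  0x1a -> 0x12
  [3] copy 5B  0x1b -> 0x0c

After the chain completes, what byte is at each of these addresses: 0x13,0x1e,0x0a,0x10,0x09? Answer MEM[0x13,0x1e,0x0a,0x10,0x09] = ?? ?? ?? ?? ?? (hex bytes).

MEM[0x13,0x1e,0x0a,0x10,0x09] = 13 ec 71 38 ba

  after D0: wrote 7B at 0x17 = dbd50890131328
  after D1: wrote 5B at 0x09 = ba7135e27e
  after D2: wrote 6B at 0x12 = 90131328ec38
  after D3: wrote 5B at 0x0c = 131328ec38
query mem[0x13]=0x13, mem[0x1e]=0xec, mem[0x0a]=0x71, mem[0x10]=0x38, mem[0x09]=0xba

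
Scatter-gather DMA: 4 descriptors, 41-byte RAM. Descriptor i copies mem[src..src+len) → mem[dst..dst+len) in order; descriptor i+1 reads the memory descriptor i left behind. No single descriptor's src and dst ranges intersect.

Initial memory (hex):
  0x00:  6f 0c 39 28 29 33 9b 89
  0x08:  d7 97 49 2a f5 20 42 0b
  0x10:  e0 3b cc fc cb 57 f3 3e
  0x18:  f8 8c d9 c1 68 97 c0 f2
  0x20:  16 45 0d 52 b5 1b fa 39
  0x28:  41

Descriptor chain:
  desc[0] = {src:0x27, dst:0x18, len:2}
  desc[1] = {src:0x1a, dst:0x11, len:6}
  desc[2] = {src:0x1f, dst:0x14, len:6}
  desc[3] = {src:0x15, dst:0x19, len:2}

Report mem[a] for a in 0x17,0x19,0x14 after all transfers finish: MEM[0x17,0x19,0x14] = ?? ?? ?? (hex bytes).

#0 dst[0x18+2] := {0x39,0x41}
#1 dst[0x11+6] := {0xd9,0xc1,0x68,0x97,0xc0,0xf2}
#2 dst[0x14+6] := {0xf2,0x16,0x45,0x0d,0x52,0xb5}
#3 dst[0x19+2] := {0x16,0x45}
query mem[0x17]=0x0d, mem[0x19]=0x16, mem[0x14]=0xf2

MEM[0x17,0x19,0x14] = 0d 16 f2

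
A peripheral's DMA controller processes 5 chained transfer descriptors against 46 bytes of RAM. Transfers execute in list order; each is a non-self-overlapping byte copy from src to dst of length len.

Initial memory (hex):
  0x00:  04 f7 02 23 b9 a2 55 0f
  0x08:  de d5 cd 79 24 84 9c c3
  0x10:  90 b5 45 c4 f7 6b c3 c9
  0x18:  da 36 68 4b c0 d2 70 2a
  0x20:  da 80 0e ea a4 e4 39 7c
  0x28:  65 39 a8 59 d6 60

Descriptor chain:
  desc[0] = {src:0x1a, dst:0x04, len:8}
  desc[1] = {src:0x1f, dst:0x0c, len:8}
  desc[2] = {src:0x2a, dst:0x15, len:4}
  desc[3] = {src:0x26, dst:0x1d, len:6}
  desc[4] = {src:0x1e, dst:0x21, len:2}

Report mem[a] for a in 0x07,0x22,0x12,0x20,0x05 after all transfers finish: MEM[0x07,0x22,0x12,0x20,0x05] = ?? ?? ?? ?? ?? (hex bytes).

  after D0: wrote 8B at 0x04 = 684bc0d2702ada80
  after D1: wrote 8B at 0x0c = 2ada800eeaa4e439
  after D2: wrote 4B at 0x15 = a859d660
  after D3: wrote 6B at 0x1d = 397c6539a859
  after D4: wrote 2B at 0x21 = 7c65
query mem[0x07]=0xd2, mem[0x22]=0x65, mem[0x12]=0xe4, mem[0x20]=0x39, mem[0x05]=0x4b

MEM[0x07,0x22,0x12,0x20,0x05] = d2 65 e4 39 4b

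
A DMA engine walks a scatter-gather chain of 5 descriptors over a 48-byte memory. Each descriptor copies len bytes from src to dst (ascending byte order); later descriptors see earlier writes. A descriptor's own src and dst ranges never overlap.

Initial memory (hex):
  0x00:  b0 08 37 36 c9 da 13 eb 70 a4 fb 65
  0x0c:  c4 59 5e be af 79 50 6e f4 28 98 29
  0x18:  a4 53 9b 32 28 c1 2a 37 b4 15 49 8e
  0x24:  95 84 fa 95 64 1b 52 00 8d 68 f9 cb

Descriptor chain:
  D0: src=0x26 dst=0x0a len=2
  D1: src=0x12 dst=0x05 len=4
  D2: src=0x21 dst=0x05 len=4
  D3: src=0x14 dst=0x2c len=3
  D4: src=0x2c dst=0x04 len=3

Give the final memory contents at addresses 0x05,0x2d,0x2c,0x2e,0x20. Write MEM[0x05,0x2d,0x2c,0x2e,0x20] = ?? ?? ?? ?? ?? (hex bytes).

MEM[0x05,0x2d,0x2c,0x2e,0x20] = 28 28 f4 98 b4

[0] 0x26->0x0a len=2 : fa 95
[1] 0x12->0x05 len=4 : 50 6e f4 28
[2] 0x21->0x05 len=4 : 15 49 8e 95
[3] 0x14->0x2c len=3 : f4 28 98
[4] 0x2c->0x04 len=3 : f4 28 98
query mem[0x05]=0x28, mem[0x2d]=0x28, mem[0x2c]=0xf4, mem[0x2e]=0x98, mem[0x20]=0xb4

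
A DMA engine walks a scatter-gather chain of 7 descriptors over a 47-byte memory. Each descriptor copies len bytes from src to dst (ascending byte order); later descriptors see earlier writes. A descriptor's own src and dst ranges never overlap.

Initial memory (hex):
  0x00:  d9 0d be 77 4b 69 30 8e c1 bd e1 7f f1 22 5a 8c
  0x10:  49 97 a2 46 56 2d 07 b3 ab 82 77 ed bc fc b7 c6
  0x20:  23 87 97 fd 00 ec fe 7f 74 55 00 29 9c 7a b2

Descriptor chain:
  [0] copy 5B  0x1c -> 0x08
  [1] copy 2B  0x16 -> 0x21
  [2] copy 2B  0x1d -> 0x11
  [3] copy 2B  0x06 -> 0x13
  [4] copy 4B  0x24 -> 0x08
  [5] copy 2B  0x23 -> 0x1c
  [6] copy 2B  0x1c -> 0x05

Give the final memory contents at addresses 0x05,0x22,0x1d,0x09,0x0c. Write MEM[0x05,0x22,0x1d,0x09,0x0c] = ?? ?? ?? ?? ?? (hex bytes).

#0 dst[0x08+5] := {0xbc,0xfc,0xb7,0xc6,0x23}
#1 dst[0x21+2] := {0x07,0xb3}
#2 dst[0x11+2] := {0xfc,0xb7}
#3 dst[0x13+2] := {0x30,0x8e}
#4 dst[0x08+4] := {0x00,0xec,0xfe,0x7f}
#5 dst[0x1c+2] := {0xfd,0x00}
#6 dst[0x05+2] := {0xfd,0x00}
query mem[0x05]=0xfd, mem[0x22]=0xb3, mem[0x1d]=0x00, mem[0x09]=0xec, mem[0x0c]=0x23

MEM[0x05,0x22,0x1d,0x09,0x0c] = fd b3 00 ec 23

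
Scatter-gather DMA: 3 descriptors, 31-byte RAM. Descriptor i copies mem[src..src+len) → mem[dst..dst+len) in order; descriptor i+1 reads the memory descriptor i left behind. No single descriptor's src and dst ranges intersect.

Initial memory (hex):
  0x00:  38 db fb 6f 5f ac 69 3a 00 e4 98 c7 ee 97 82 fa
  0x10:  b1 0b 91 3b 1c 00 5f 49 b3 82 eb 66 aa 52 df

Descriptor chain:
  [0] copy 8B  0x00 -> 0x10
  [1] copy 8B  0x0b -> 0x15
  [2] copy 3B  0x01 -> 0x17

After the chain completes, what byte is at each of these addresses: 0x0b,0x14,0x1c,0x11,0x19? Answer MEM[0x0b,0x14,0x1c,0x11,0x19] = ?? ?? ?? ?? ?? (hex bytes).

MEM[0x0b,0x14,0x1c,0x11,0x19] = c7 5f fb db 6f

D0: mem[0x10..0x17] <- [38 db fb 6f 5f ac 69 3a]
D1: mem[0x15..0x1c] <- [c7 ee 97 82 fa 38 db fb]
D2: mem[0x17..0x19] <- [db fb 6f]
query mem[0x0b]=0xc7, mem[0x14]=0x5f, mem[0x1c]=0xfb, mem[0x11]=0xdb, mem[0x19]=0x6f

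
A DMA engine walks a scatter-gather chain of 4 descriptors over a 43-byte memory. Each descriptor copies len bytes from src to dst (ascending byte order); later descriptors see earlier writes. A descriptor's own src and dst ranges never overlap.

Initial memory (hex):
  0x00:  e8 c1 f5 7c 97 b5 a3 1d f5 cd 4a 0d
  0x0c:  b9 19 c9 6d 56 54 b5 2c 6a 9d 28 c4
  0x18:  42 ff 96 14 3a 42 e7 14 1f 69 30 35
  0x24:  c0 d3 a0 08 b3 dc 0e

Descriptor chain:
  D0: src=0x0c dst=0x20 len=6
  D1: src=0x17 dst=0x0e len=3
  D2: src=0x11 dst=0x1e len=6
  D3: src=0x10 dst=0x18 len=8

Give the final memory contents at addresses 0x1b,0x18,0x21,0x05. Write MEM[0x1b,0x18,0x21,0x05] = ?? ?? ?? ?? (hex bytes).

[0] 0x0c->0x20 len=6 : b9 19 c9 6d 56 54
[1] 0x17->0x0e len=3 : c4 42 ff
[2] 0x11->0x1e len=6 : 54 b5 2c 6a 9d 28
[3] 0x10->0x18 len=8 : ff 54 b5 2c 6a 9d 28 c4
query mem[0x1b]=0x2c, mem[0x18]=0xff, mem[0x21]=0x6a, mem[0x05]=0xb5

MEM[0x1b,0x18,0x21,0x05] = 2c ff 6a b5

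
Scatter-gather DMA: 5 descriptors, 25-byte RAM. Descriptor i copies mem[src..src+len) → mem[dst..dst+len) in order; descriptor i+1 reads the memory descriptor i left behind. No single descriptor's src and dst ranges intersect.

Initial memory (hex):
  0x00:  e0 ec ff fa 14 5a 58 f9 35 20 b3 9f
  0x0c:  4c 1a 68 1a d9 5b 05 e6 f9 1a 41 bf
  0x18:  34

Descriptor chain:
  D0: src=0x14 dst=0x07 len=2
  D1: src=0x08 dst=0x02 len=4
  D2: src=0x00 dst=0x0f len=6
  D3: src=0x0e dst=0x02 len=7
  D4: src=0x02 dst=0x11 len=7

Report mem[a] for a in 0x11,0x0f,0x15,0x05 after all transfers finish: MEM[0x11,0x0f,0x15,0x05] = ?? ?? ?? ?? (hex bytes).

MEM[0x11,0x0f,0x15,0x05] = 68 e0 20 1a

  after D0: wrote 2B at 0x07 = f91a
  after D1: wrote 4B at 0x02 = 1a20b39f
  after D2: wrote 6B at 0x0f = e0ec1a20b39f
  after D3: wrote 7B at 0x02 = 68e0ec1a20b39f
  after D4: wrote 7B at 0x11 = 68e0ec1a20b39f
query mem[0x11]=0x68, mem[0x0f]=0xe0, mem[0x15]=0x20, mem[0x05]=0x1a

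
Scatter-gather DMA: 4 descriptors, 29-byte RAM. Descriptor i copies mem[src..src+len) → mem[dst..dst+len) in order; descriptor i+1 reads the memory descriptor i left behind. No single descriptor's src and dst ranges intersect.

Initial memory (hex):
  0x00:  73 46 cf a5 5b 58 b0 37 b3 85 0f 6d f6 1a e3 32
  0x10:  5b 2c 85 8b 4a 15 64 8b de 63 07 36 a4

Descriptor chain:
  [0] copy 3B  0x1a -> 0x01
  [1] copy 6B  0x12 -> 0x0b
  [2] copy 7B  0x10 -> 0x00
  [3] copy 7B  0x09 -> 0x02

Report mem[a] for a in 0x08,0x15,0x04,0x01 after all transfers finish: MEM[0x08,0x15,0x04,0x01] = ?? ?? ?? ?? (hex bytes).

[0] 0x1a->0x01 len=3 : 07 36 a4
[1] 0x12->0x0b len=6 : 85 8b 4a 15 64 8b
[2] 0x10->0x00 len=7 : 8b 2c 85 8b 4a 15 64
[3] 0x09->0x02 len=7 : 85 0f 85 8b 4a 15 64
query mem[0x08]=0x64, mem[0x15]=0x15, mem[0x04]=0x85, mem[0x01]=0x2c

MEM[0x08,0x15,0x04,0x01] = 64 15 85 2c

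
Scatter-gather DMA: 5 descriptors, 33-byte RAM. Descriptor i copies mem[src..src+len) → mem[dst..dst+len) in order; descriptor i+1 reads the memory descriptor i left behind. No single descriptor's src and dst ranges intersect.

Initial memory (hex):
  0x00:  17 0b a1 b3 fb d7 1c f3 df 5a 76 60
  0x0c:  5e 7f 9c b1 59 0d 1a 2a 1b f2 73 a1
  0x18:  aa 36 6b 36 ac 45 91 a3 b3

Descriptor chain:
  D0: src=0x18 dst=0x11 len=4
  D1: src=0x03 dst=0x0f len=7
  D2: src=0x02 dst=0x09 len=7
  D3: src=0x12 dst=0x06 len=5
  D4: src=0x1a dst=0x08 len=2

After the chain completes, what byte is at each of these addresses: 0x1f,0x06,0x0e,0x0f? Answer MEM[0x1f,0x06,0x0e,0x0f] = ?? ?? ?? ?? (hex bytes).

[0] 0x18->0x11 len=4 : aa 36 6b 36
[1] 0x03->0x0f len=7 : b3 fb d7 1c f3 df 5a
[2] 0x02->0x09 len=7 : a1 b3 fb d7 1c f3 df
[3] 0x12->0x06 len=5 : 1c f3 df 5a 73
[4] 0x1a->0x08 len=2 : 6b 36
query mem[0x1f]=0xa3, mem[0x06]=0x1c, mem[0x0e]=0xf3, mem[0x0f]=0xdf

MEM[0x1f,0x06,0x0e,0x0f] = a3 1c f3 df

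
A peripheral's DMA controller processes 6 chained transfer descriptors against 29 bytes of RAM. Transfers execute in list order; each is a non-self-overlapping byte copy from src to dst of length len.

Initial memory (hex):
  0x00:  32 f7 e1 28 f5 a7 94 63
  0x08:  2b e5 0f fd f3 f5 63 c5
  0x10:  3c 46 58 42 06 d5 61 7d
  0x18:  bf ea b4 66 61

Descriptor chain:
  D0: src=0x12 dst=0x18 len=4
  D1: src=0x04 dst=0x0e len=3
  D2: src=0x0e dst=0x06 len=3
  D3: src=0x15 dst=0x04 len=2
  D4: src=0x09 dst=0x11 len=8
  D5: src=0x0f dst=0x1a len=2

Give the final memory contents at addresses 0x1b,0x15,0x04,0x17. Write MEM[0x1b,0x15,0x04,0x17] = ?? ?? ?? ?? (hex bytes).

MEM[0x1b,0x15,0x04,0x17] = 94 f5 d5 a7

D0: mem[0x18..0x1b] <- [58 42 06 d5]
D1: mem[0x0e..0x10] <- [f5 a7 94]
D2: mem[0x06..0x08] <- [f5 a7 94]
D3: mem[0x04..0x05] <- [d5 61]
D4: mem[0x11..0x18] <- [e5 0f fd f3 f5 f5 a7 94]
D5: mem[0x1a..0x1b] <- [a7 94]
query mem[0x1b]=0x94, mem[0x15]=0xf5, mem[0x04]=0xd5, mem[0x17]=0xa7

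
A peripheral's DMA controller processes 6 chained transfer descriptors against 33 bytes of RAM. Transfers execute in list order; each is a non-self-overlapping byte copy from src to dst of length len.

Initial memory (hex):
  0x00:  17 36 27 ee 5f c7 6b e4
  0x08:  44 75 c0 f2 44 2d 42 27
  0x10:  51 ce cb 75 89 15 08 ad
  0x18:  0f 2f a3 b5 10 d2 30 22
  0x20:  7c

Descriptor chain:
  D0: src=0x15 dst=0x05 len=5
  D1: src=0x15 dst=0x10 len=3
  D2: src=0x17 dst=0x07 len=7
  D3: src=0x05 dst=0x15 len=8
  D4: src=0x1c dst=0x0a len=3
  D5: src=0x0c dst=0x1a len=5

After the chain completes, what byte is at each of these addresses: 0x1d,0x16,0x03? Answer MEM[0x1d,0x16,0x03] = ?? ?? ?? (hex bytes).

MEM[0x1d,0x16,0x03] = 27 08 ee

  after D0: wrote 5B at 0x05 = 1508ad0f2f
  after D1: wrote 3B at 0x10 = 1508ad
  after D2: wrote 7B at 0x07 = ad0f2fa3b510d2
  after D3: wrote 8B at 0x15 = 1508ad0f2fa3b510
  after D4: wrote 3B at 0x0a = 10d230
  after D5: wrote 5B at 0x1a = 30d2422715
query mem[0x1d]=0x27, mem[0x16]=0x08, mem[0x03]=0xee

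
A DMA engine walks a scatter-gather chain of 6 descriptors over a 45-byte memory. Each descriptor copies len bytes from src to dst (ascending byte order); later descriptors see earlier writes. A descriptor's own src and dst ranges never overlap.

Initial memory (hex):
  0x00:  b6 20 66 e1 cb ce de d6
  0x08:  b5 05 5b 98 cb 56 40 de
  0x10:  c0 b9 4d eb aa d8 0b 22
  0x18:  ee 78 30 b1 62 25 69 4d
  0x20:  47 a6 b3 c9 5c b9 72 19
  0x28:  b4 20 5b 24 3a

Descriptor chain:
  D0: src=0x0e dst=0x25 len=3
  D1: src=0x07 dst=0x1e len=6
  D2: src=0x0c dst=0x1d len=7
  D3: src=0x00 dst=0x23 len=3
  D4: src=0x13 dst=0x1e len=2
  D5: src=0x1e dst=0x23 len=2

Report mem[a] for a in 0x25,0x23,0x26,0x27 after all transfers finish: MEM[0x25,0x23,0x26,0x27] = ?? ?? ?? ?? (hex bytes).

MEM[0x25,0x23,0x26,0x27] = 66 eb de c0

[0] 0x0e->0x25 len=3 : 40 de c0
[1] 0x07->0x1e len=6 : d6 b5 05 5b 98 cb
[2] 0x0c->0x1d len=7 : cb 56 40 de c0 b9 4d
[3] 0x00->0x23 len=3 : b6 20 66
[4] 0x13->0x1e len=2 : eb aa
[5] 0x1e->0x23 len=2 : eb aa
query mem[0x25]=0x66, mem[0x23]=0xeb, mem[0x26]=0xde, mem[0x27]=0xc0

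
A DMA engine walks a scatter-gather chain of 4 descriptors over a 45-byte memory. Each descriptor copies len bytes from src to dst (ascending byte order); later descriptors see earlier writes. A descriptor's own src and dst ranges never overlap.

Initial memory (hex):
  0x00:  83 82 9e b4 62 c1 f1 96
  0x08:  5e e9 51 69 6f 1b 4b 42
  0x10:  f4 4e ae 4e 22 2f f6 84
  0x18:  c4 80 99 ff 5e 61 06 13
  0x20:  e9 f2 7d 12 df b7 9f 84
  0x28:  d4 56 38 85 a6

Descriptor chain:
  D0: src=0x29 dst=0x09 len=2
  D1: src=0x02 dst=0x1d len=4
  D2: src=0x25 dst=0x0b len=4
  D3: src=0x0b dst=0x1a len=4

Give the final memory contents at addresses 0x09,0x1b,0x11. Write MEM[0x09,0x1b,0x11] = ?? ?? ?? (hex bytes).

MEM[0x09,0x1b,0x11] = 56 9f 4e

D0: mem[0x09..0x0a] <- [56 38]
D1: mem[0x1d..0x20] <- [9e b4 62 c1]
D2: mem[0x0b..0x0e] <- [b7 9f 84 d4]
D3: mem[0x1a..0x1d] <- [b7 9f 84 d4]
query mem[0x09]=0x56, mem[0x1b]=0x9f, mem[0x11]=0x4e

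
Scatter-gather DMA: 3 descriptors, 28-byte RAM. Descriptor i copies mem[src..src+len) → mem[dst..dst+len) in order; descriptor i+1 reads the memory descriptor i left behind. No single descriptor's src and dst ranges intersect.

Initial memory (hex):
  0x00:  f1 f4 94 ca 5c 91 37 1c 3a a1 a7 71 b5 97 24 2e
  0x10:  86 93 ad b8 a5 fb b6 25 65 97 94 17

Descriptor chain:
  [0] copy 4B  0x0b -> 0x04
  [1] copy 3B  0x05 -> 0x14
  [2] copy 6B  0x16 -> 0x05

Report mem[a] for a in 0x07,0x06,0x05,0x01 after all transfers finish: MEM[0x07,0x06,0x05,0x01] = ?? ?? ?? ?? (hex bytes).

[0] 0x0b->0x04 len=4 : 71 b5 97 24
[1] 0x05->0x14 len=3 : b5 97 24
[2] 0x16->0x05 len=6 : 24 25 65 97 94 17
query mem[0x07]=0x65, mem[0x06]=0x25, mem[0x05]=0x24, mem[0x01]=0xf4

MEM[0x07,0x06,0x05,0x01] = 65 25 24 f4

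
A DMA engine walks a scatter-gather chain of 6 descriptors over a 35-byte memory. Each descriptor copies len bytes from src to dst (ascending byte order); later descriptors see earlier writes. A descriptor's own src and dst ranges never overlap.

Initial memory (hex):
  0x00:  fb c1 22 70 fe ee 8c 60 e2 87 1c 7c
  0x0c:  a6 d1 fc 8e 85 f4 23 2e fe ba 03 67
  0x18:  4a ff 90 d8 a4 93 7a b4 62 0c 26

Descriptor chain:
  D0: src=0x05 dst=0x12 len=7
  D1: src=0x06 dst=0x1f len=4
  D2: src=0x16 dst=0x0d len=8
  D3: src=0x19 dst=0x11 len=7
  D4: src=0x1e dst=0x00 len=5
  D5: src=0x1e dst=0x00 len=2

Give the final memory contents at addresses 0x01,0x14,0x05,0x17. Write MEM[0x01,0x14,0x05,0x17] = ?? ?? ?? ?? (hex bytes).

#0 dst[0x12+7] := {0xee,0x8c,0x60,0xe2,0x87,0x1c,0x7c}
#1 dst[0x1f+4] := {0x8c,0x60,0xe2,0x87}
#2 dst[0x0d+8] := {0x87,0x1c,0x7c,0xff,0x90,0xd8,0xa4,0x93}
#3 dst[0x11+7] := {0xff,0x90,0xd8,0xa4,0x93,0x7a,0x8c}
#4 dst[0x00+5] := {0x7a,0x8c,0x60,0xe2,0x87}
#5 dst[0x00+2] := {0x7a,0x8c}
query mem[0x01]=0x8c, mem[0x14]=0xa4, mem[0x05]=0xee, mem[0x17]=0x8c

MEM[0x01,0x14,0x05,0x17] = 8c a4 ee 8c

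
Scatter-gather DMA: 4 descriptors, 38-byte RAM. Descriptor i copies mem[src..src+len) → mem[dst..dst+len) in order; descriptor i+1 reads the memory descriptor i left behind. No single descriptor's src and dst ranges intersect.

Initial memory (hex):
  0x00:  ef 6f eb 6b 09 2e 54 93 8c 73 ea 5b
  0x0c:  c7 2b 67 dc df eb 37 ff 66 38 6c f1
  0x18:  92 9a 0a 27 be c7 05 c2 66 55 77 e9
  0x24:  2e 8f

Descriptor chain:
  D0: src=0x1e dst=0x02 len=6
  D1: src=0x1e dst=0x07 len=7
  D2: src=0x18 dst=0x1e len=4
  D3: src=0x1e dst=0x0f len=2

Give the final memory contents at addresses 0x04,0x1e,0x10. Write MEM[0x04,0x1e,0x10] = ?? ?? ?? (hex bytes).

MEM[0x04,0x1e,0x10] = 66 92 9a

[0] 0x1e->0x02 len=6 : 05 c2 66 55 77 e9
[1] 0x1e->0x07 len=7 : 05 c2 66 55 77 e9 2e
[2] 0x18->0x1e len=4 : 92 9a 0a 27
[3] 0x1e->0x0f len=2 : 92 9a
query mem[0x04]=0x66, mem[0x1e]=0x92, mem[0x10]=0x9a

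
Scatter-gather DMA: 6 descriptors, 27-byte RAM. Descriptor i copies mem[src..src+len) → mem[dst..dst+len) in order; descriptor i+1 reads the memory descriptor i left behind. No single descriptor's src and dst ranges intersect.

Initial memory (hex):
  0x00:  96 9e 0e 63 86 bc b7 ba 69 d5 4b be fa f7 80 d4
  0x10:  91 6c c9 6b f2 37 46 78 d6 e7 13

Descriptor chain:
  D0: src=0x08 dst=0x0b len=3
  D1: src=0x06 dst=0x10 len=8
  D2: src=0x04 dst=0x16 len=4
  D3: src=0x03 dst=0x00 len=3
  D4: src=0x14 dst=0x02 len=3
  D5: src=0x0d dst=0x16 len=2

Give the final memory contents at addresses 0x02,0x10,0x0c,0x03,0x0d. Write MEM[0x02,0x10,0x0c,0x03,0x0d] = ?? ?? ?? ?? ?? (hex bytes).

D0: mem[0x0b..0x0d] <- [69 d5 4b]
D1: mem[0x10..0x17] <- [b7 ba 69 d5 4b 69 d5 4b]
D2: mem[0x16..0x19] <- [86 bc b7 ba]
D3: mem[0x00..0x02] <- [63 86 bc]
D4: mem[0x02..0x04] <- [4b 69 86]
D5: mem[0x16..0x17] <- [4b 80]
query mem[0x02]=0x4b, mem[0x10]=0xb7, mem[0x0c]=0xd5, mem[0x03]=0x69, mem[0x0d]=0x4b

MEM[0x02,0x10,0x0c,0x03,0x0d] = 4b b7 d5 69 4b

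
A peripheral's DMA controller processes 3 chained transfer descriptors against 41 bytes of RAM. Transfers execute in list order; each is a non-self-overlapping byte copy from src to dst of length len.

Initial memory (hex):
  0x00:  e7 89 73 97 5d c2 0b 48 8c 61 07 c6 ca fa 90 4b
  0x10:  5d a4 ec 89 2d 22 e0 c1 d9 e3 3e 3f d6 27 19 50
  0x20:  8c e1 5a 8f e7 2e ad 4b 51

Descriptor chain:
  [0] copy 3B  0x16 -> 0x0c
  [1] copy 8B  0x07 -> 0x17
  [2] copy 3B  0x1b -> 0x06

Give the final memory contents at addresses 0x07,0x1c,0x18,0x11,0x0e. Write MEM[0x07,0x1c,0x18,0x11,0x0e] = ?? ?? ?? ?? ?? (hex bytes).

MEM[0x07,0x1c,0x18,0x11,0x0e] = e0 e0 8c a4 d9

[0] 0x16->0x0c len=3 : e0 c1 d9
[1] 0x07->0x17 len=8 : 48 8c 61 07 c6 e0 c1 d9
[2] 0x1b->0x06 len=3 : c6 e0 c1
query mem[0x07]=0xe0, mem[0x1c]=0xe0, mem[0x18]=0x8c, mem[0x11]=0xa4, mem[0x0e]=0xd9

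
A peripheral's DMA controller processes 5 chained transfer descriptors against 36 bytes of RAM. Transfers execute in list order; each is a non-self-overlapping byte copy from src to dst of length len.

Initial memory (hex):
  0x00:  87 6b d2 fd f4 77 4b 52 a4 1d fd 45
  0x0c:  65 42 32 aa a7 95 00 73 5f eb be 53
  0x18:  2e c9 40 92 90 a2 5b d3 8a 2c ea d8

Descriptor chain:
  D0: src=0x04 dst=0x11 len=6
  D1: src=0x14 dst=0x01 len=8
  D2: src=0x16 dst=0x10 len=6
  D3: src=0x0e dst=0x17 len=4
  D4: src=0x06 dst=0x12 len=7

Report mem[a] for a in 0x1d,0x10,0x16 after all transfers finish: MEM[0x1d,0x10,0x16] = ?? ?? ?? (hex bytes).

D0: mem[0x11..0x16] <- [f4 77 4b 52 a4 1d]
D1: mem[0x01..0x08] <- [52 a4 1d 53 2e c9 40 92]
D2: mem[0x10..0x15] <- [1d 53 2e c9 40 92]
D3: mem[0x17..0x1a] <- [32 aa 1d 53]
D4: mem[0x12..0x18] <- [c9 40 92 1d fd 45 65]
query mem[0x1d]=0xa2, mem[0x10]=0x1d, mem[0x16]=0xfd

MEM[0x1d,0x10,0x16] = a2 1d fd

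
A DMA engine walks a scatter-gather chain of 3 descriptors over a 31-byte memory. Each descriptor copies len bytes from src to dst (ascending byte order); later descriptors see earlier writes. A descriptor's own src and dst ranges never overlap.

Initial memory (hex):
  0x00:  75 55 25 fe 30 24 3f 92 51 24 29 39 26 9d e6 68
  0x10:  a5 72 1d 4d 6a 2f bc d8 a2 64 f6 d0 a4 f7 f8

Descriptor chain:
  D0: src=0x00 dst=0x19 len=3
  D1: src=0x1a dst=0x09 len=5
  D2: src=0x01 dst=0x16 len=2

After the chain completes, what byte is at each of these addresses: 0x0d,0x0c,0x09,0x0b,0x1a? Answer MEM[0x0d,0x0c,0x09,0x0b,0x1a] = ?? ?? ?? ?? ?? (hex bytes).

MEM[0x0d,0x0c,0x09,0x0b,0x1a] = f8 f7 55 a4 55

#0 dst[0x19+3] := {0x75,0x55,0x25}
#1 dst[0x09+5] := {0x55,0x25,0xa4,0xf7,0xf8}
#2 dst[0x16+2] := {0x55,0x25}
query mem[0x0d]=0xf8, mem[0x0c]=0xf7, mem[0x09]=0x55, mem[0x0b]=0xa4, mem[0x1a]=0x55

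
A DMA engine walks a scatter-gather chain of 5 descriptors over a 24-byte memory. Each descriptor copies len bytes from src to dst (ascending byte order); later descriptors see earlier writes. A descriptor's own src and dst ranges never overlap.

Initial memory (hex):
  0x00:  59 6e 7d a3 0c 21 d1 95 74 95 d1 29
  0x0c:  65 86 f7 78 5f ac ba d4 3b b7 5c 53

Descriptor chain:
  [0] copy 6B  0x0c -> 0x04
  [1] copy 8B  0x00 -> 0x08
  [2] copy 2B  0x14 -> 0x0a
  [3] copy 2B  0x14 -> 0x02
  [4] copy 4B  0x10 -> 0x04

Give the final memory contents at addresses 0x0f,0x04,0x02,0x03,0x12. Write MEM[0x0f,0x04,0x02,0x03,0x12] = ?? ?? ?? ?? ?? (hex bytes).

MEM[0x0f,0x04,0x02,0x03,0x12] = 78 5f 3b b7 ba

#0 dst[0x04+6] := {0x65,0x86,0xf7,0x78,0x5f,0xac}
#1 dst[0x08+8] := {0x59,0x6e,0x7d,0xa3,0x65,0x86,0xf7,0x78}
#2 dst[0x0a+2] := {0x3b,0xb7}
#3 dst[0x02+2] := {0x3b,0xb7}
#4 dst[0x04+4] := {0x5f,0xac,0xba,0xd4}
query mem[0x0f]=0x78, mem[0x04]=0x5f, mem[0x02]=0x3b, mem[0x03]=0xb7, mem[0x12]=0xba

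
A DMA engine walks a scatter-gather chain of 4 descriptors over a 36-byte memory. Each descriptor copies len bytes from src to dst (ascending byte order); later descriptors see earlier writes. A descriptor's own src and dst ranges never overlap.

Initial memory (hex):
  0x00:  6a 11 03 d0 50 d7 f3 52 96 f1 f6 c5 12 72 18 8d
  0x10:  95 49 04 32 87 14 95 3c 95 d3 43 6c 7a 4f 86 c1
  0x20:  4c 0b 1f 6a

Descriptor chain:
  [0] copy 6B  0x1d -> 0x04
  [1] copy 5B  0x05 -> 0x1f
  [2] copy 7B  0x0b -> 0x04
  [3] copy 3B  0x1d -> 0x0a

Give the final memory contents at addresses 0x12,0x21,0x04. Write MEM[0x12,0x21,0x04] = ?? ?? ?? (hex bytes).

  after D0: wrote 6B at 0x04 = 4f86c14c0b1f
  after D1: wrote 5B at 0x1f = 86c14c0b1f
  after D2: wrote 7B at 0x04 = c51272188d9549
  after D3: wrote 3B at 0x0a = 4f8686
query mem[0x12]=0x04, mem[0x21]=0x4c, mem[0x04]=0xc5

MEM[0x12,0x21,0x04] = 04 4c c5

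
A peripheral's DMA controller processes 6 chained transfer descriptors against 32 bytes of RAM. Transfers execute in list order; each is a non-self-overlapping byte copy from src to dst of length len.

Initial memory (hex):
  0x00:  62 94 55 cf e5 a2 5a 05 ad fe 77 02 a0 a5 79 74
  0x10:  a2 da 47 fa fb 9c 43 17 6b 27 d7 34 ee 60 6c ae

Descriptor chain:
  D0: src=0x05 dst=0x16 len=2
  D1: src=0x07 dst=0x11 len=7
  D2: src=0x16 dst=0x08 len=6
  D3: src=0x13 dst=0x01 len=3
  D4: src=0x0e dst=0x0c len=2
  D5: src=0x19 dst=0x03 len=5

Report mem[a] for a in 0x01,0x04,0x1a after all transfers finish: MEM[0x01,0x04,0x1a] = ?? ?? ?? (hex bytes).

#0 dst[0x16+2] := {0xa2,0x5a}
#1 dst[0x11+7] := {0x05,0xad,0xfe,0x77,0x02,0xa0,0xa5}
#2 dst[0x08+6] := {0xa0,0xa5,0x6b,0x27,0xd7,0x34}
#3 dst[0x01+3] := {0xfe,0x77,0x02}
#4 dst[0x0c+2] := {0x79,0x74}
#5 dst[0x03+5] := {0x27,0xd7,0x34,0xee,0x60}
query mem[0x01]=0xfe, mem[0x04]=0xd7, mem[0x1a]=0xd7

MEM[0x01,0x04,0x1a] = fe d7 d7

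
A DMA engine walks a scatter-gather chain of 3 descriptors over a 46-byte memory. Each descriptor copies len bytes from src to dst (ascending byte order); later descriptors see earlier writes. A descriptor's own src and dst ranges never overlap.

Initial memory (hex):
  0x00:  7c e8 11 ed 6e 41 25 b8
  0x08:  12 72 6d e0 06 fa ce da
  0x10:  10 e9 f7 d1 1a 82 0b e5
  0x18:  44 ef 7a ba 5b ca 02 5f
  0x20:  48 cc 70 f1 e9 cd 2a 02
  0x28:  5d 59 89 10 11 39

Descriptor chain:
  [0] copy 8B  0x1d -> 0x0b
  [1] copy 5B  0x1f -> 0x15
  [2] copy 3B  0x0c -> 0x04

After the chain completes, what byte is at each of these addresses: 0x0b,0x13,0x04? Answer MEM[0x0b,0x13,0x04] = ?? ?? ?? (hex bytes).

[0] 0x1d->0x0b len=8 : ca 02 5f 48 cc 70 f1 e9
[1] 0x1f->0x15 len=5 : 5f 48 cc 70 f1
[2] 0x0c->0x04 len=3 : 02 5f 48
query mem[0x0b]=0xca, mem[0x13]=0xd1, mem[0x04]=0x02

MEM[0x0b,0x13,0x04] = ca d1 02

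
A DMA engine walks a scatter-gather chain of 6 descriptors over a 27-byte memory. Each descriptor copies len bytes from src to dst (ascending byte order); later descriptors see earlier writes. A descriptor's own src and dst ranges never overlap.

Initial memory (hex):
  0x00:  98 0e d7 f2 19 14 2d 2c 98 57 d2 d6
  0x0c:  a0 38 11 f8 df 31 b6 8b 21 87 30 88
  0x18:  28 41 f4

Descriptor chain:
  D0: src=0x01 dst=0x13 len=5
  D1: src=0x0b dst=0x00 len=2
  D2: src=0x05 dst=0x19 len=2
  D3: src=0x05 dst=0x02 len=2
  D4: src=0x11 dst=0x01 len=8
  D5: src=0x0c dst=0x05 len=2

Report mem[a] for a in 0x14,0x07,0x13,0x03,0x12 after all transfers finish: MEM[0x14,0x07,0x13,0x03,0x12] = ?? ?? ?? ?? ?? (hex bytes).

  after D0: wrote 5B at 0x13 = 0ed7f21914
  after D1: wrote 2B at 0x00 = d6a0
  after D2: wrote 2B at 0x19 = 142d
  after D3: wrote 2B at 0x02 = 142d
  after D4: wrote 8B at 0x01 = 31b60ed7f2191428
  after D5: wrote 2B at 0x05 = a038
query mem[0x14]=0xd7, mem[0x07]=0x14, mem[0x13]=0x0e, mem[0x03]=0x0e, mem[0x12]=0xb6

MEM[0x14,0x07,0x13,0x03,0x12] = d7 14 0e 0e b6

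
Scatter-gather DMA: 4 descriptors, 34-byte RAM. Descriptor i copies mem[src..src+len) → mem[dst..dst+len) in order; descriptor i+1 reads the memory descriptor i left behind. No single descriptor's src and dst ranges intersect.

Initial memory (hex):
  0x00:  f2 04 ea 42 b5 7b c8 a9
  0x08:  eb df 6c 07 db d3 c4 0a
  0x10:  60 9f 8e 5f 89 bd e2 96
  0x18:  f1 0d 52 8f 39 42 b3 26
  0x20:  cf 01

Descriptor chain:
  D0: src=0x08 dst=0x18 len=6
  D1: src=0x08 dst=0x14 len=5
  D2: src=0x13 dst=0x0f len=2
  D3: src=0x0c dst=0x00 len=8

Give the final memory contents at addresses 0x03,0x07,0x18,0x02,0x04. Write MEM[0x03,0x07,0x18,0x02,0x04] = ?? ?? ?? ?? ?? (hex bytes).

MEM[0x03,0x07,0x18,0x02,0x04] = 5f 5f db c4 eb

[0] 0x08->0x18 len=6 : eb df 6c 07 db d3
[1] 0x08->0x14 len=5 : eb df 6c 07 db
[2] 0x13->0x0f len=2 : 5f eb
[3] 0x0c->0x00 len=8 : db d3 c4 5f eb 9f 8e 5f
query mem[0x03]=0x5f, mem[0x07]=0x5f, mem[0x18]=0xdb, mem[0x02]=0xc4, mem[0x04]=0xeb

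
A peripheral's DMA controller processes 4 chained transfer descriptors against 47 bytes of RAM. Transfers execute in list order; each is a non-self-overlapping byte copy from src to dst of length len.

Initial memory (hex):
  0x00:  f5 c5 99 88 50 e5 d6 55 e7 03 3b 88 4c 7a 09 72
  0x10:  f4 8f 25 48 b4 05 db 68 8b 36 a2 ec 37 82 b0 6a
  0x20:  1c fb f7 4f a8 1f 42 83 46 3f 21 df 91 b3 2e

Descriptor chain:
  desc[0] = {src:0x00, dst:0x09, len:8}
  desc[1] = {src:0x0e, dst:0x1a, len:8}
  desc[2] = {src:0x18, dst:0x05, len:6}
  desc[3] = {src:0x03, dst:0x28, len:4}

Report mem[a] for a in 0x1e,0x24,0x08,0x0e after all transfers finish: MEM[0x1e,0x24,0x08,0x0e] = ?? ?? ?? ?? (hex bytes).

MEM[0x1e,0x24,0x08,0x0e] = 25 a8 d6 e5

[0] 0x00->0x09 len=8 : f5 c5 99 88 50 e5 d6 55
[1] 0x0e->0x1a len=8 : e5 d6 55 8f 25 48 b4 05
[2] 0x18->0x05 len=6 : 8b 36 e5 d6 55 8f
[3] 0x03->0x28 len=4 : 88 50 8b 36
query mem[0x1e]=0x25, mem[0x24]=0xa8, mem[0x08]=0xd6, mem[0x0e]=0xe5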